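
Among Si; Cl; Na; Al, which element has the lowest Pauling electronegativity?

Na is in period 3, group 1; Al is in period 3, group 13; Si is in period 3, group 14; Cl is in period 3, group 17.
Electronegativity increases across a period and decreases down a group, tracking effective nuclear charge and atomic size.
All lie in period 3, so electronegativity increases left to right.
The lowest Pauling electronegativity among these belongs to Na.

Na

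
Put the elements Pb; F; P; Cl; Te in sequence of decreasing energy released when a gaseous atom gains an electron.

F is in period 2, group 17; P is in period 3, group 15; Cl is in period 3, group 17; Te is in period 5, group 16; Pb is in period 6, group 14.
Electron affinity generally becomes more exothermic across a period toward the halogens and less exothermic down a group.
These span different periods and groups, so the two trends combine.
P > Pb: relative to Pb, both the across-period and down-group shifts push P's electron affinity up.
Te > P: the two effects oppose for this pair; the across-period effect wins (190 vs 72 kJ/mol).
F > Te: relative to Te, both the across-period and down-group shifts push F's electron affinity up.
Cl > F: this pair runs against the simple trend — see the exception note.
Note the exception: Cl has a higher electron affinity than F, contrary to the simple trend — F's small 2p subshell makes the incoming electron feel strong e⁻–e⁻ repulsion, so Cl actually releases more energy on gaining an electron.
Tabulated electron affinity (kJ/mol): F 328, P 72, Cl 349, Te 190, Pb 35.
So from highest to lowest: Cl > F > Te > P > Pb.

Cl > F > Te > P > Pb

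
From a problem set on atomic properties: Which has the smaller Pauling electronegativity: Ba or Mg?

Mg is in period 3, group 2; Ba is in period 6, group 2.
Atoms toward the upper right of the periodic table pull bonding electrons most strongly.
All are in group 2, so electronegativity increases up the group.
So Ba has the smaller Pauling electronegativity (Ba < Mg).

Ba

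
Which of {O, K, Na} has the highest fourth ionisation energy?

Na

The fourth ionization energy removes an electron from the +3 ion. For each element: O³⁺ still has 3 valence electrons; K³⁺ is already 2 electrons into the core; Na³⁺ is already 2 electrons into the core.
Usually core removal costs more than valence removal, but here the competition is close: a tightly held n=2 valence electron can cost more to remove than an n=3 core electron, so the actual values have to decide it.
The numbers (kJ/mol): O 7469, K 5877, Na 9543.
So the fourth ionization energies run K < O < Na.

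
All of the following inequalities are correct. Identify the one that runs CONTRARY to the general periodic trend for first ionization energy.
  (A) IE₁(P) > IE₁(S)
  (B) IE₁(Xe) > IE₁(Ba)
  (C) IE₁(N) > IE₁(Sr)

The general trend: first ionization energy increases across a period and decreases down a group.
(A) P (period 3, group 15) vs S (period 3, group 16): the stated order contradicts the simple trend.
(B) Xe (period 5, group 18) vs Ba (period 6, group 2): the stated order agrees with the simple trend.
(C) N (period 2, group 15) vs Sr (period 5, group 2): the stated order agrees with the simple trend.
The exception is (A): S (3p⁴) ionizes more easily than half-filled P (3p³) because the paired 3p electron in S is pushed out by e⁻–e⁻ repulsion.

(A)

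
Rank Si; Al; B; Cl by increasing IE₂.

IE_2 is the cost of taking one more electron from the +1 cation: Si⁺ still has 3 valence electrons; Al⁺ still has 2 valence electrons; B⁺ still has 2 valence electrons; Cl⁺ still has 6 valence electrons.
All are still removing valence electrons, so compare the +1 ions as you would atoms: IE_2 generally rises across a period (higher Z_eff) and falls down a group (larger shell), subject to the usual subshell exceptions.
Valence configurations: Si⁺ [Ne]3s²3p¹, Al⁺ [Ne]3s², B⁺ [He]2s², Cl⁺ [Ne]3s²3p⁴.
Si⁺ loses a lone 3p electron whereas Al⁺ must break into a filled 3s² pair, so IE_2(Al) > IE_2(Si) even though Si has the higher nuclear charge.
The numbers (kJ/mol): Si 1577, Al 1817, B 2427, Cl 2298.
Hence IE_2: Si < Al < Cl < B.

Si < Al < Cl < B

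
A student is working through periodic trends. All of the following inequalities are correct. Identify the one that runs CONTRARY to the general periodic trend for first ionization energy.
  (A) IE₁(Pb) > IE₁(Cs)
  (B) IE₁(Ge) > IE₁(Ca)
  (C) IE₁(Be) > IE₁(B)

(C)

The general trend: first ionization energy increases across a period and decreases down a group.
(A) Pb (period 6, group 14) vs Cs (period 6, group 1): the stated order agrees with the simple trend.
(B) Ge (period 4, group 14) vs Ca (period 4, group 2): the stated order agrees with the simple trend.
(C) Be (period 2, group 2) vs B (period 2, group 13): the stated order contradicts the simple trend.
The exception is (C): removing B's lone 2p electron is easier than breaking Be's filled 2s².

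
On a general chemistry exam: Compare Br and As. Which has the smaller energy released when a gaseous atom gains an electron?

As is in period 4, group 15; Br is in period 4, group 17.
Atoms with high Z_eff and room in the valence shell (especially the halogens) have the most exothermic electron affinities.
All lie in period 4, so electron affinity increases left to right.
So As has the smaller energy released when a gaseous atom gains an electron (As < Br).

As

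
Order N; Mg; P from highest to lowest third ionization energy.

IE_3 is the cost of taking one more electron from the +2 cation: N²⁺ still has 3 valence electrons; Mg²⁺ is the bare [Ne] core; P²⁺ still has 3 valence electrons.
Pulling an electron out of a noble-gas core costs far more than removing a remaining valence electron, so Mg sits at the high end of IE_3.
Valence configurations: N²⁺ [He]2s²2p¹, P²⁺ [Ne]3s²3p¹.
The numbers (kJ/mol): N 4578, Mg 7733, P 2914.
Overall IE_3 order: P < N < Mg.

Mg > N > P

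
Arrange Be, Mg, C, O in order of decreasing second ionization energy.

O, C, Be, Mg

The second ionization energy removes an electron from the +1 ion. For each element: Be⁺ still has 1 valence electron; Mg⁺ still has 1 valence electron; C⁺ still has 3 valence electrons; O⁺ still has 5 valence electrons.
All are still removing valence electrons, so compare the +1 ions as you would atoms: IE_2 generally rises across a period (higher Z_eff) and falls down a group (larger shell), subject to the usual subshell exceptions.
Valence configurations: Be⁺ [He]2s¹, Mg⁺ [Ne]3s¹, C⁺ [He]2s²2p¹, O⁺ [He]2s²2p³.
Tabulated IE_2 (kJ/mol): Be 1757, Mg 1451, C 2353, O 3388.
So the second ionization energies run Mg < Be < C < O.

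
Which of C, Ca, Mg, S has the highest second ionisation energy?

Consider each +1 ion: C⁺ still has 3 valence electrons; Ca⁺ still has 1 valence electron; Mg⁺ still has 1 valence electron; S⁺ still has 5 valence electrons.
All are still removing valence electrons, so compare the +1 ions as you would atoms: IE_2 generally rises across a period (higher Z_eff) and falls down a group (larger shell), subject to the usual subshell exceptions.
Valence configurations: C⁺ [He]2s²2p¹, Ca⁺ [Ar]4s¹, Mg⁺ [Ne]3s¹, S⁺ [Ne]3s²3p³.
Approximate IE_2 values (kJ/mol): C 2353, Ca 1145, Mg 1451, S 2252.
Putting it together, IE_2: Ca < Mg < S < C.

C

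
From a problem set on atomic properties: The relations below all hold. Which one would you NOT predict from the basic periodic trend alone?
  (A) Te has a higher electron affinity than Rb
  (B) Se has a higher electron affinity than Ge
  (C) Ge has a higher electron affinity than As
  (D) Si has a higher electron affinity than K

(C)

The general trend: electron affinity increases across a period and decreases down a group.
(A) Te (period 5, group 16) vs Rb (period 5, group 1): the stated order agrees with the simple trend.
(B) Se (period 4, group 16) vs Ge (period 4, group 14): the stated order agrees with the simple trend.
(C) Ge (period 4, group 14) vs As (period 4, group 15): the stated order contradicts the simple trend.
(D) Si (period 3, group 14) vs K (period 4, group 1): the stated order agrees with the simple trend.
The exception is (C): adding an electron to As's half-filled 4p³ is unfavourable, so Ge (4p²) has the more exothermic EA.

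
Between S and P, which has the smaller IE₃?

IE_3 is the cost of taking one more electron from the +2 cation: S²⁺ still has 4 valence electrons; P²⁺ still has 3 valence electrons.
All are still removing valence electrons, so compare the +2 ions as you would atoms: IE_3 generally rises across a period (higher Z_eff) and falls down a group (larger shell), subject to the usual subshell exceptions.
Valence configurations: S²⁺ [Ne]3s²3p², P²⁺ [Ne]3s²3p¹.
Approximate IE_3 values (kJ/mol): S 3357, P 2914.
Overall IE_3 order: P < S.

P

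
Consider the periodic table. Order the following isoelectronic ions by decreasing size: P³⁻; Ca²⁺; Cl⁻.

All of these have 18 electrons, so size is governed by nuclear charge alone: the more protons, the stronger the pull on the same electron cloud, and the smaller the ion.
Nuclear charges: Ca²⁺ (Z=20), Cl⁻ (Z=17), P³⁻ (Z=15).
Largest to smallest: P³⁻ > Cl⁻ > Ca²⁺.

P³⁻, Cl⁻, Ca²⁺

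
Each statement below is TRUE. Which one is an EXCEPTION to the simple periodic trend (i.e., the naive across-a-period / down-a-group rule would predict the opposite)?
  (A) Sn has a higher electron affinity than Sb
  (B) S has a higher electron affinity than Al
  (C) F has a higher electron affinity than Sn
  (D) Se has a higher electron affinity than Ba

(A)

The general trend: electron affinity increases across a period and decreases down a group.
(A) Sn (period 5, group 14) vs Sb (period 5, group 15): the stated order contradicts the simple trend.
(B) S (period 3, group 16) vs Al (period 3, group 13): the stated order agrees with the simple trend.
(C) F (period 2, group 17) vs Sn (period 5, group 14): the stated order agrees with the simple trend.
(D) Se (period 4, group 16) vs Ba (period 6, group 2): the stated order agrees with the simple trend.
The exception is (A): adding an electron to Sb's half-filled 5p³ is unfavourable, so Sn has the more exothermic EA.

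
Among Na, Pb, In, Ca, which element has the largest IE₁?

Na is in period 3, group 1; Ca is in period 4, group 2; In is in period 5, group 13; Pb is in period 6, group 14.
First ionization energy rises across a period (greater Z_eff holds electrons more tightly) and falls down a group (valence electrons are farther from the nucleus).
These sit on a diagonal, where the across-period and down-group effects partly cancel.
In > Na: period and group pull opposite ways; the across-period shift dominates (558 vs 496 kJ/mol).
Ca > In: period and group pull opposite ways; the down-group shift dominates (590 vs 558 kJ/mol).
Pb > Ca: the two effects oppose for this pair; the across-period effect wins (716 vs 590 kJ/mol).
For reference (kJ/mol): Na 496, Ca 590, In 558, Pb 716.
The largest IE₁ among these belongs to Pb.

Pb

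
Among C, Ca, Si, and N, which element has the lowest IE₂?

IE_2 is the cost of taking one more electron from the +1 cation: C⁺ still has 3 valence electrons; Ca⁺ still has 1 valence electron; Si⁺ still has 3 valence electrons; N⁺ still has 4 valence electrons.
All are still removing valence electrons, so compare the +1 ions as you would atoms: IE_2 generally rises across a period (higher Z_eff) and falls down a group (larger shell), subject to the usual subshell exceptions.
Valence configurations: C⁺ [He]2s²2p¹, Ca⁺ [Ar]4s¹, Si⁺ [Ne]3s²3p¹, N⁺ [He]2s²2p².
Approximate IE_2 values (kJ/mol): C 2353, Ca 1145, Si 1577, N 2856.
Putting it together, IE_2: Ca < Si < C < N.

Ca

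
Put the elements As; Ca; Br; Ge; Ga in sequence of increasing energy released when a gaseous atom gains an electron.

Ca is in period 4, group 2; Ga is in period 4, group 13; Ge is in period 4, group 14; As is in period 4, group 15; Br is in period 4, group 17.
Atoms with high Z_eff and room in the valence shell (especially the halogens) have the most exothermic electron affinities.
All lie in period 4; the across-period trend (electron affinity increases left to right) applies, with the exception below.
Note the exception: Ge has a higher electron affinity than As, contrary to the simple trend — adding an electron to As's half-filled 4p³ is unfavourable, so Ge (4p²) has the more exothermic EA.
Approximate values (kJ/mol): Ca 2, Ga 29, Ge 119, As 78, Br 325.
So from lowest to highest: Ca < Ga < As < Ge < Br.

Ca, Ga, As, Ge, Br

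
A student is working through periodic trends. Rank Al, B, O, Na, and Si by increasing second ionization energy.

The second ionization energy removes an electron from the +1 ion. For each element: Al⁺ still has 2 valence electrons; B⁺ still has 2 valence electrons; O⁺ still has 5 valence electrons; Na⁺ is the bare [Ne] core; Si⁺ still has 3 valence electrons.
Core electrons are held far more tightly than valence electrons, so Na tops the IE_2 order.
Valence configurations: Al⁺ [Ne]3s², B⁺ [He]2s², O⁺ [He]2s²2p³, Si⁺ [Ne]3s²3p¹.
Si⁺ loses a lone 3p electron whereas Al⁺ must break into a filled 3s² pair, so IE_2(Al) > IE_2(Si) even though Si has the higher nuclear charge.
The numbers (kJ/mol): Al 1817, B 2427, O 3388, Na 4562, Si 1577.
So the second ionization energies run Si < Al < B < O < Na.

Si, Al, B, O, Na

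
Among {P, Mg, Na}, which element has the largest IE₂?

Na

The second ionization energy removes an electron from the +1 ion. For each element: P⁺ still has 4 valence electrons; Mg⁺ still has 1 valence electron; Na⁺ is the bare [Ne] core.
Core electrons are held far more tightly than valence electrons, so Na tops the IE_2 order.
Valence configurations: P⁺ [Ne]3s²3p², Mg⁺ [Ne]3s¹.
The numbers (kJ/mol): P 1907, Mg 1451, Na 4562.
Putting it together, IE_2: Mg < P < Na.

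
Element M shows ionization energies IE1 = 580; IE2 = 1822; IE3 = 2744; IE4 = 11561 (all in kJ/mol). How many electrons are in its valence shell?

3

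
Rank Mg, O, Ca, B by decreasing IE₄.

B > Mg > O > Ca

After 3 electrons have been removed, what remains? Mg³⁺ is already 1 electron into the core; O³⁺ still has 3 valence electrons; Ca³⁺ is already 1 electron into the core; B³⁺ is the bare [He] core.
Usually core removal costs more than valence removal, but here the competition is close: a tightly held n=2 valence electron can cost more to remove than an n=3 core electron, so the actual values have to decide it.
Approximate IE_4 values (kJ/mol): Mg 10543, O 7469, Ca 6491, B 25026.
Putting it together, IE_4: Ca < O < Mg < B.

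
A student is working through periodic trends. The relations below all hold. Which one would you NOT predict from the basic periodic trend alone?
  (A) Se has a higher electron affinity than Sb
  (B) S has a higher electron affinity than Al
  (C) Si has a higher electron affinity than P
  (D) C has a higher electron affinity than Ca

(C)

The general trend: electron affinity increases across a period and decreases down a group.
(A) Se (period 4, group 16) vs Sb (period 5, group 15): the stated order agrees with the simple trend.
(B) S (period 3, group 16) vs Al (period 3, group 13): the stated order agrees with the simple trend.
(C) Si (period 3, group 14) vs P (period 3, group 15): the stated order contradicts the simple trend.
(D) C (period 2, group 14) vs Ca (period 4, group 2): the stated order agrees with the simple trend.
The exception is (C): adding an electron to P's half-filled 3p³ is unfavourable, so Si (3p²) has the more exothermic EA.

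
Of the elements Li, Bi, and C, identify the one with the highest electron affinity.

Li is in period 2, group 1; C is in period 2, group 14; Bi is in period 6, group 15.
EA tends to increase across a period and decrease down a group, though the pattern is less regular than for IE or radius.
Neither a single period nor a single group — weigh both effects.
Bi > Li: period and group pull opposite ways; the across-period shift dominates (91 vs 60 kJ/mol).
C > Bi: period and group pull opposite ways; the down-group shift dominates (122 vs 91 kJ/mol).
Tabulated electron affinity (kJ/mol): Li 60, C 122, Bi 91.
The highest electron affinity among these belongs to C.

C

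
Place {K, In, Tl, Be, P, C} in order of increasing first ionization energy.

K, In, Tl, Be, P, C

Be is in period 2, group 2; C is in period 2, group 14; P is in period 3, group 15; K is in period 4, group 1; In is in period 5, group 13; Tl is in period 6, group 13.
First ionization energy rises across a period (greater Z_eff holds electrons more tightly) and falls down a group (valence electrons are farther from the nucleus).
These span different periods and groups, so the two trends combine.
In > K: the two effects oppose for this pair; the across-period effect wins (558 vs 419 kJ/mol).
Tl > In: this pair runs against the simple trend — see the exception note.
Be > Tl: period and group pull opposite ways; the down-group shift dominates (900 vs 589 kJ/mol).
P > Be: period and group pull opposite ways; the across-period shift dominates (1012 vs 900 kJ/mol).
C > P: the two effects oppose for this pair; the down-group effect wins (1086 vs 1012 kJ/mol).
Note the exception: Tl has a higher first ionization energy than In, contrary to the simple trend — relativistic 6s stabilisation and poor 4f/5d shielding distort the trend for the heavy p-block elements.
Approximate values (kJ/mol): Be 900, C 1086, P 1012, K 419, In 558, Tl 589.
So from lowest to highest: K < In < Tl < Be < P < C.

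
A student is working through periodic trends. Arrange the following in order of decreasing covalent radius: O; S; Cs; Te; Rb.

O is in period 2, group 16; S is in period 3, group 16; Rb is in period 5, group 1; Te is in period 5, group 16; Cs is in period 6, group 1.
Moving right in a period, electrons are added to the same shell under a stronger nuclear pull, so atoms get smaller; moving down, a new shell is opened and atoms get larger.
These span different periods and groups, so the two trends combine.
S > O: they share group 16; the group trend gives S the larger value.
Te > S: they share group 16; the group trend gives Te the larger value.
Rb > Te: both are in period 5; the period trend gives Rb the larger value.
Cs > Rb: they share group 1; the group trend gives Cs the larger value.
Approximate values (pm): O 63, S 103, Rb 210, Te 136, Cs 232.
So from largest to smallest: Cs > Rb > Te > S > O.

Cs > Rb > Te > S > O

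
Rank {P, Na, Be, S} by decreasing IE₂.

Na > S > P > Be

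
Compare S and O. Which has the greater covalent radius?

Moving right in a period, electrons are added to the same shell under a stronger nuclear pull, so atoms get smaller; moving down, a new shell is opened and atoms get larger.
All are in group 16, so atomic radius increases down the group.
So S has the greater covalent radius (S > O).

S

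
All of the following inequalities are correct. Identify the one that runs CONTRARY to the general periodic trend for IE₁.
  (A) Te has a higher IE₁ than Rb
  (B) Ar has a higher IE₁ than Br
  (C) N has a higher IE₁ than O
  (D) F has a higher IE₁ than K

(C)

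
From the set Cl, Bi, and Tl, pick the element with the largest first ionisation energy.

Cl

First ionization energy rises across a period (greater Z_eff holds electrons more tightly) and falls down a group (valence electrons are farther from the nucleus).
Neither a single period nor a single group — weigh both effects.
Bi > Tl: both are in period 6; the period trend gives Bi the larger value.
Cl > Bi: relative to Bi, both the across-period and down-group shifts push Cl's first ionization energy up.
For reference (kJ/mol): Cl 1251, Tl 589, Bi 703.
The largest first ionisation energy among these belongs to Cl.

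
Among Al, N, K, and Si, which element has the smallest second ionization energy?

IE_2 is the cost of taking one more electron from the +1 cation: Al⁺ still has 2 valence electrons; N⁺ still has 4 valence electrons; K⁺ is the bare [Ar] core; Si⁺ still has 3 valence electrons.
Breaking into a closed-shell core is much more expensive than removing a leftover valence electron — K has the largest IE_2 here.
Valence configurations: Al⁺ [Ne]3s², N⁺ [He]2s²2p², Si⁺ [Ne]3s²3p¹.
Si⁺ loses a lone 3p electron whereas Al⁺ must break into a filled 3s² pair, so IE_2(Al) > IE_2(Si) even though Si has the higher nuclear charge.
Approximate IE_2 values (kJ/mol): Al 1817, N 2856, K 3052, Si 1577.
Overall IE_2 order: Si < Al < N < K.

Si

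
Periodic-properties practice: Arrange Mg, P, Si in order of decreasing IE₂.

The second ionization energy removes an electron from the +1 ion. For each element: Mg⁺ still has 1 valence electron; P⁺ still has 4 valence electrons; Si⁺ still has 3 valence electrons.
All are still removing valence electrons, so compare the +1 ions as you would atoms: IE_2 generally rises across a period (higher Z_eff) and falls down a group (larger shell), subject to the usual subshell exceptions.
Valence configurations: Mg⁺ [Ne]3s¹, P⁺ [Ne]3s²3p², Si⁺ [Ne]3s²3p¹.
Tabulated IE_2 (kJ/mol): Mg 1451, P 1907, Si 1577.
Hence IE_2: Mg < Si < P.

P > Si > Mg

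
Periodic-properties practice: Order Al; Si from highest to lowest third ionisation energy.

IE_3 is the cost of taking one more electron from the +2 cation: Al²⁺ still has 1 valence electron; Si²⁺ still has 2 valence electrons.
All are still removing valence electrons, so compare the +2 ions as you would atoms: IE_3 generally rises across a period (higher Z_eff) and falls down a group (larger shell), subject to the usual subshell exceptions.
Valence configurations: Al²⁺ [Ne]3s¹, Si²⁺ [Ne]3s².
Approximate IE_3 values (kJ/mol): Al 2745, Si 3232.
So the third ionization energies run Al < Si.

Si > Al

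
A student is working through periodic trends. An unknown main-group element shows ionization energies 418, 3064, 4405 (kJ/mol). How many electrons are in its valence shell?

Look for the largest jump between consecutive ionization energies: IE2/IE1 ≈ 7.3, far larger than any earlier ratio.
That jump marks the point where a core electron is being removed. So the atom has 1 valence electron.

1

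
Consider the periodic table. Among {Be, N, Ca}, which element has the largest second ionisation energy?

N

After 1 electron has been removed, what remains? Be⁺ still has 1 valence electron; N⁺ still has 4 valence electrons; Ca⁺ still has 1 valence electron.
All are still removing valence electrons, so compare the +1 ions as you would atoms: IE_2 generally rises across a period (higher Z_eff) and falls down a group (larger shell), subject to the usual subshell exceptions.
Valence configurations: Be⁺ [He]2s¹, N⁺ [He]2s²2p², Ca⁺ [Ar]4s¹.
Tabulated IE_2 (kJ/mol): Be 1757, N 2856, Ca 1145.
Overall IE_2 order: Ca < Be < N.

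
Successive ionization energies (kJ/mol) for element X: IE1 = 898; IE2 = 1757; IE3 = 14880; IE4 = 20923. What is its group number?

Group 2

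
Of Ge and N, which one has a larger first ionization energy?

N is in period 2, group 15; Ge is in period 4, group 14.
Across a period the outer electron is held more tightly (higher IE₁); down a group it sits in a higher shell, more shielded, and comes off more easily.
These span different periods and groups, so the two trends combine.
N > Ge: both effects reinforce here, so N is clearly the higher of the two.
For reference (kJ/mol): N 1402, Ge 762.
So N has the larger first ionization energy (N > Ge).

N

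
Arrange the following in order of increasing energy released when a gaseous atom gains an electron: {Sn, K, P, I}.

K < P < Sn < I

EA tends to increase across a period and decrease down a group, though the pattern is less regular than for IE or radius.
Here both period and group differ, so the two effects have to be weighed against each other.
P > K: both effects reinforce here, so P is clearly the higher of the two.
Sn > P: this pair runs against the simple trend — see the exception note.
I > Sn: both are in period 5; the period trend gives I the larger value.
Note the exception: Sn has a higher electron affinity than P, contrary to the simple trend — adding an electron to P's half-filled np³ subshell costs electron-pairing energy.
For reference (kJ/mol): P 72, K 48, Sn 107, I 295.
So from lowest to highest: K < P < Sn < I.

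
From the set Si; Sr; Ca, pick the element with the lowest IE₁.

Sr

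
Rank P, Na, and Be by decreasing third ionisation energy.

The third ionization energy removes an electron from the +2 ion. For each element: P²⁺ still has 3 valence electrons; Na²⁺ is already 1 electron into the core; Be²⁺ is the bare [He] core.
Core electrons are held far more tightly than valence electrons, so Na and Be top the IE_3 order.
Approximate IE_3 values (kJ/mol): P 2914, Na 6910, Be 14849.
Overall IE_3 order: P < Na < Be.

Be > Na > P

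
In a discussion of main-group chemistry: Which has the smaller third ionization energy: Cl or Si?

Si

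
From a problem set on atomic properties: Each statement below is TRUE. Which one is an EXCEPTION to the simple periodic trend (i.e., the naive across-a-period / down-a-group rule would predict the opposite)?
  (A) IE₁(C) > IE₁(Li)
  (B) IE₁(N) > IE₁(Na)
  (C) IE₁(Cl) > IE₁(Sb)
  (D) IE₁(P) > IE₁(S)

The general trend: first ionization energy increases across a period and decreases down a group.
(A) C (period 2, group 14) vs Li (period 2, group 1): the stated order agrees with the simple trend.
(B) N (period 2, group 15) vs Na (period 3, group 1): the stated order agrees with the simple trend.
(C) Cl (period 3, group 17) vs Sb (period 5, group 15): the stated order agrees with the simple trend.
(D) P (period 3, group 15) vs S (period 3, group 16): the stated order contradicts the simple trend.
The exception is (D): S (3p⁴) ionizes more easily than half-filled P (3p³) because the paired 3p electron in S is pushed out by e⁻–e⁻ repulsion.

(D)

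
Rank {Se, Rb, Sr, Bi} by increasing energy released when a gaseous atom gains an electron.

Se is in period 4, group 16; Rb is in period 5, group 1; Sr is in period 5, group 2; Bi is in period 6, group 15.
EA tends to increase across a period and decrease down a group, though the pattern is less regular than for IE or radius.
These span different periods and groups, so the two trends combine.
Rb > Sr: this pair runs against the simple trend — see the exception note.
Bi > Rb: the two effects oppose for this pair; the across-period effect wins (91 vs 47 kJ/mol).
Se > Bi: relative to Bi, both the across-period and down-group shifts push Se's electron affinity up.
Note the exception: Rb has a higher electron affinity than Sr, contrary to the simple trend — adding an electron to Sr (ns²) has to open a new, higher-energy np subshell, which is unfavourable.
For reference (kJ/mol): Se 195, Rb 47, Sr 5, Bi 91.
So from lowest to highest: Sr < Rb < Bi < Se.

Sr < Rb < Bi < Se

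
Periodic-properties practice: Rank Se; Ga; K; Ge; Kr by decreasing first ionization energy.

Kr > Se > Ge > Ga > K

K is in period 4, group 1; Ga is in period 4, group 13; Ge is in period 4, group 14; Se is in period 4, group 16; Kr is in period 4, group 18.
Across a period the outer electron is held more tightly (higher IE₁); down a group it sits in a higher shell, more shielded, and comes off more easily.
All lie in period 4, so first ionization energy increases left to right.
So from highest to lowest: Kr > Se > Ge > Ga > K.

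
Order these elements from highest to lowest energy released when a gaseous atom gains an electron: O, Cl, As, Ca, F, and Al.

O is in period 2, group 16; F is in period 2, group 17; Al is in period 3, group 13; Cl is in period 3, group 17; Ca is in period 4, group 2; As is in period 4, group 15.
EA tends to increase across a period and decrease down a group, though the pattern is less regular than for IE or radius.
Neither a single period nor a single group — weigh both effects.
Al > Ca: both effects reinforce here, so Al is clearly the higher of the two.
As > Al: period and group pull opposite ways; the across-period shift dominates (78 vs 42 kJ/mol).
O > As: relative to As, both the across-period and down-group shifts push O's electron affinity up.
F > O: F lies to the right of O in period 2, so the across-period effect alone puts F higher.
Cl > F: this pair runs against the simple trend — see the exception note.
Note the exception: Cl has a higher electron affinity than F, contrary to the simple trend — F's small 2p subshell makes the incoming electron feel strong e⁻–e⁻ repulsion, so Cl actually releases more energy on gaining an electron.
Tabulated electron affinity (kJ/mol): O 141, F 328, Al 42, Cl 349, Ca 2, As 78.
So from highest to lowest: Cl > F > O > As > Al > Ca.

Cl > F > O > As > Al > Ca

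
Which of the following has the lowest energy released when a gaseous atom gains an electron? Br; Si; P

Adding an electron releases more energy for atoms nearer the top right (short of the noble gases).
Here both period and group differ, so the two effects have to be weighed against each other.
Si > P: this pair runs against the simple trend — see the exception note.
Br > Si: the two effects oppose for this pair; the across-period effect wins (325 vs 134 kJ/mol).
Note the exception: Si has a higher electron affinity than P, contrary to the simple trend — adding an electron to P's half-filled 3p³ is unfavourable, so Si (3p²) has the more exothermic EA.
Approximate values (kJ/mol): Si 134, P 72, Br 325.
The lowest energy released when a gaseous atom gains an electron among these belongs to P.

P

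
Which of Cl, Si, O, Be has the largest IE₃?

Consider each +2 ion: Cl²⁺ still has 5 valence electrons; Si²⁺ still has 2 valence electrons; O²⁺ still has 4 valence electrons; Be²⁺ is the bare [He] core.
Pulling an electron out of a noble-gas core costs far more than removing a remaining valence electron, so Be sits at the high end of IE_3.
Valence configurations: Cl²⁺ [Ne]3s²3p³, Si²⁺ [Ne]3s², O²⁺ [He]2s²2p².
Tabulated IE_3 (kJ/mol): Cl 3822, Si 3232, O 5300, Be 14849.
So the third ionization energies run Si < Cl < O < Be.

Be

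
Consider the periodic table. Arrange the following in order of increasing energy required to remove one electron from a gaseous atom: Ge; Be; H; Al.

Al < Ge < Be < H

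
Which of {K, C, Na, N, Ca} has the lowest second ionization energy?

IE_2 is the cost of taking one more electron from the +1 cation: K⁺ is the bare [Ar] core; C⁺ still has 3 valence electrons; Na⁺ is the bare [Ne] core; N⁺ still has 4 valence electrons; Ca⁺ still has 1 valence electron.
Core electrons are held far more tightly than valence electrons, so K and Na top the IE_2 order.
Valence configurations: C⁺ [He]2s²2p¹, N⁺ [He]2s²2p², Ca⁺ [Ar]4s¹.
The numbers (kJ/mol): K 3052, C 2353, Na 4562, N 2856, Ca 1145.
So the second ionization energies run Ca < C < N < K < Na.

Ca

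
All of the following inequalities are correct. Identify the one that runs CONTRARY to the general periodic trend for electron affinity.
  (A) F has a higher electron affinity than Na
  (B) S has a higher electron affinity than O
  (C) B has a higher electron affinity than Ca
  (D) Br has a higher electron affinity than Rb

(B)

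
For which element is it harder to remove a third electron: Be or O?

Consider each +2 ion: Be²⁺ is the bare [He] core; O²⁺ still has 4 valence electrons.
Pulling an electron out of a noble-gas core costs far more than removing a remaining valence electron, so Be sits at the high end of IE_3.
Tabulated IE_3 (kJ/mol): Be 14849, O 5300.
Overall IE_3 order: O < Be.

Be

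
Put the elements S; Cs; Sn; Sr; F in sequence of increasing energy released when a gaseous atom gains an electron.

Sr, Cs, Sn, S, F

F is in period 2, group 17; S is in period 3, group 16; Sr is in period 5, group 2; Sn is in period 5, group 14; Cs is in period 6, group 1.
Atoms with high Z_eff and room in the valence shell (especially the halogens) have the most exothermic electron affinities.
Here both period and group differ, so the two effects have to be weighed against each other.
Cs > Sr: this pair runs against the simple trend — see the exception note.
Sn > Cs: both effects reinforce here, so Sn is clearly the higher of the two.
S > Sn: both effects reinforce here, so S is clearly the higher of the two.
F > S: relative to S, both the across-period and down-group shifts push F's electron affinity up.
Note the exception: Cs has a higher electron affinity than Sr, contrary to the simple trend — adding an electron to Sr (ns²) has to open a new, higher-energy np subshell, which is unfavourable.
Tabulated electron affinity (kJ/mol): F 328, S 200, Sr 5, Sn 107, Cs 46.
So from lowest to highest: Sr < Cs < Sn < S < F.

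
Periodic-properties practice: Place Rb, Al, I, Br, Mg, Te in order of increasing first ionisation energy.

Removing the outermost electron gets harder across a period and easier down a group.
Here both period and group differ, so the two effects have to be weighed against each other.
Al > Rb: relative to Rb, both the across-period and down-group shifts push Al's first ionization energy up.
Mg > Al: this pair runs against the simple trend — see the exception note.
Te > Mg: the two effects oppose for this pair; the across-period effect wins (869 vs 738 kJ/mol).
I > Te: I lies to the right of Te in period 5, so the across-period effect alone puts I higher.
Br > I: Br sits above I in group 17, so the down-group effect alone puts Br higher.
Note the exception: Mg has a higher first ionization energy than Al, contrary to the simple trend — Al's single 3p electron is easier to remove than one from Mg's filled 3s².
Tabulated first ionization energy (kJ/mol): Mg 738, Al 578, Br 1140, Rb 403, Te 869, I 1008.
So from lowest to highest: Rb < Al < Mg < Te < I < Br.

Rb < Al < Mg < Te < I < Br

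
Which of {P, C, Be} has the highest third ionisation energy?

Be

IE_3 is the cost of taking one more electron from the +2 cation: P²⁺ still has 3 valence electrons; C²⁺ still has 2 valence electrons; Be²⁺ is the bare [He] core.
Pulling an electron out of a noble-gas core costs far more than removing a remaining valence electron, so Be sits at the high end of IE_3.
Valence configurations: P²⁺ [Ne]3s²3p¹, C²⁺ [He]2s².
Approximate IE_3 values (kJ/mol): P 2914, C 4620, Be 14849.
Hence IE_3: P < C < Be.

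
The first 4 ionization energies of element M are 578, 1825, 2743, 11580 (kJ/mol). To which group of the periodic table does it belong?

Group 13

Look for the largest jump between consecutive ionization energies: IE4/IE3 ≈ 4.2, far larger than any earlier ratio.
That jump marks the point where a core electron is being removed. So the atom has 3 valence electrons.
A main-group element with 3 valence electrons is in group 13.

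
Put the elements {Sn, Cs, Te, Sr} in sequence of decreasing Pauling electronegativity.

Te, Sn, Sr, Cs

Sr is in period 5, group 2; Sn is in period 5, group 14; Te is in period 5, group 16; Cs is in period 6, group 1.
Electronegativity increases across a period and decreases down a group, tracking effective nuclear charge and atomic size.
Neither a single period nor a single group — weigh both effects.
Sr > Cs: relative to Cs, both the across-period and down-group shifts push Sr's electronegativity up.
Sn > Sr: both are in period 5; the period trend gives Sn the larger value.
Te > Sn: both are in period 5; the period trend gives Te the larger value.
Approximate values (Pauling): Sr 0.95, Sn 1.96, Te 2.10, Cs 0.79.
So from highest to lowest: Te > Sn > Sr > Cs.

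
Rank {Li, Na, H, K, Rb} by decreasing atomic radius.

H is in period 1, group 1; Li is in period 2, group 1; Na is in period 3, group 1; K is in period 4, group 1; Rb is in period 5, group 1.
Moving right in a period, electrons are added to the same shell under a stronger nuclear pull, so atoms get smaller; moving down, a new shell is opened and atoms get larger.
All are in group 1, so atomic radius increases down the group.
So from largest to smallest: Rb > K > Na > Li > H.

Rb > K > Na > Li > H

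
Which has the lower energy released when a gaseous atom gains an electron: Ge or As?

Ge is in period 4, group 14; As is in period 4, group 15.
Electron affinity generally becomes more exothermic across a period toward the halogens and less exothermic down a group.
All lie in period 4; the across-period trend (electron affinity increases left to right) applies, with the exception below.
Note the exception: Ge has a higher electron affinity than As, contrary to the simple trend — adding an electron to As's half-filled 4p³ is unfavourable, so Ge (4p²) has the more exothermic EA.
Tabulated electron affinity (kJ/mol): Ge 119, As 78.
So As has the lower energy released when a gaseous atom gains an electron (As < Ge).

As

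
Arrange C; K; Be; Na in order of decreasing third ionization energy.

Be > Na > C > K

Consider each +2 ion: C²⁺ still has 2 valence electrons; K²⁺ is already 1 electron into the core; Be²⁺ is the bare [He] core; Na²⁺ is already 1 electron into the core.
Usually core removal costs more than valence removal, but here the competition is close: a tightly held n=2 valence electron can cost more to remove than an n=3 core electron, so the actual values have to decide it.
Approximate IE_3 values (kJ/mol): C 4620, K 4420, Be 14849, Na 6910.
Putting it together, IE_3: K < C < Na < Be.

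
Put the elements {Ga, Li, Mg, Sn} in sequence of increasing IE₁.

Li < Ga < Sn < Mg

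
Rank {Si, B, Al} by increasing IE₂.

Si, Al, B

Consider each +1 ion: Si⁺ still has 3 valence electrons; B⁺ still has 2 valence electrons; Al⁺ still has 2 valence electrons.
All are still removing valence electrons, so compare the +1 ions as you would atoms: IE_2 generally rises across a period (higher Z_eff) and falls down a group (larger shell), subject to the usual subshell exceptions.
Valence configurations: Si⁺ [Ne]3s²3p¹, B⁺ [He]2s², Al⁺ [Ne]3s².
Si⁺ loses a lone 3p electron whereas Al⁺ must break into a filled 3s² pair, so IE_2(Al) > IE_2(Si) even though Si has the higher nuclear charge.
Approximate IE_2 values (kJ/mol): Si 1577, B 2427, Al 1817.
So the second ionization energies run Si < Al < B.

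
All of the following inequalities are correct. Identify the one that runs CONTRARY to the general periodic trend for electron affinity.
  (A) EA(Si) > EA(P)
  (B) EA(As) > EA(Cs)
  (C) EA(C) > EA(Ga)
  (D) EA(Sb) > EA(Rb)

(A)

The general trend: electron affinity increases across a period and decreases down a group.
(A) Si (period 3, group 14) vs P (period 3, group 15): the stated order contradicts the simple trend.
(B) As (period 4, group 15) vs Cs (period 6, group 1): the stated order agrees with the simple trend.
(C) C (period 2, group 14) vs Ga (period 4, group 13): the stated order agrees with the simple trend.
(D) Sb (period 5, group 15) vs Rb (period 5, group 1): the stated order agrees with the simple trend.
The exception is (A): adding an electron to P's half-filled 3p³ is unfavourable, so Si (3p²) has the more exothermic EA.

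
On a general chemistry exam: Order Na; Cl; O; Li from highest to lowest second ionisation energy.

Li, Na, O, Cl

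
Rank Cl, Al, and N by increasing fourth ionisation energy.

Cl < N < Al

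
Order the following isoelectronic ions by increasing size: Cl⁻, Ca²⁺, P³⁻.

Ca²⁺ < Cl⁻ < P³⁻

All of these have 18 electrons, so size is governed by nuclear charge alone: the more protons, the stronger the pull on the same electron cloud, and the smaller the ion.
Nuclear charges: Ca²⁺ (Z=20), Cl⁻ (Z=17), P³⁻ (Z=15).
Smallest to largest: Ca²⁺ < Cl⁻ < P³⁻.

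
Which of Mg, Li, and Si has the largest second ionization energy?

Li

The second ionization energy removes an electron from the +1 ion. For each element: Mg⁺ still has 1 valence electron; Li⁺ is the bare [He] core; Si⁺ still has 3 valence electrons.
Core electrons are held far more tightly than valence electrons, so Li tops the IE_2 order.
Valence configurations: Mg⁺ [Ne]3s¹, Si⁺ [Ne]3s²3p¹.
Tabulated IE_2 (kJ/mol): Mg 1451, Li 7298, Si 1577.
Hence IE_2: Mg < Si < Li.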